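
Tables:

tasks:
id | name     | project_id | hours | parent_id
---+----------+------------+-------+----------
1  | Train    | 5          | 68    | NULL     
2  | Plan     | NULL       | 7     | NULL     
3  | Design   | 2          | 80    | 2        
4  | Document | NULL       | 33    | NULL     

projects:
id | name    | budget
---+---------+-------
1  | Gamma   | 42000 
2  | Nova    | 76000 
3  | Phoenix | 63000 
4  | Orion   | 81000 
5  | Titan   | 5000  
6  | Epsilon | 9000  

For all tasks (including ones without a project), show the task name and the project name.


LEFT JOIN keeps every row from tasks (the left table); where project_id has no match in projects, the project columns become NULL. Walk through each task:
  - task 1 (Train): project_id=5 -> matches Titan
  - task 2 (Plan): project_id=NULL, no match -> kept with NULL
  - task 3 (Design): project_id=2 -> matches Nova
  - task 4 (Document): project_id=NULL, no match -> kept with NULL
All 4 rows appear; 2 have NULL project.

SQL:
SELECT a.name, b.name AS project
FROM tasks a
LEFT JOIN projects b ON a.project_id = b.id

Result:
name     | project
---------+--------
Train    | Titan  
Plan     | NULL   
Design   | Nova   
Document | NULL   


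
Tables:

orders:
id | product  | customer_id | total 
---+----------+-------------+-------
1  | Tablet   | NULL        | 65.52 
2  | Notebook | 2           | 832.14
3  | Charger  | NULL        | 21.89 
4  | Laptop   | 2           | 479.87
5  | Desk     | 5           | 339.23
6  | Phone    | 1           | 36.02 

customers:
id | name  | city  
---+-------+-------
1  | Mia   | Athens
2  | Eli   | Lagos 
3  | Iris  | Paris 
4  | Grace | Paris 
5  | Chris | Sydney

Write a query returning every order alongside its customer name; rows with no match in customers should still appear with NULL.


LEFT JOIN keeps every row from orders (the left table); where customer_id has no match in customers, the customer columns become NULL. Walk through each order:
  - order 1 (Tablet): customer_id=NULL, no match -> kept with NULL
  - order 2 (Notebook): customer_id=2 -> matches Eli
  - order 3 (Charger): customer_id=NULL, no match -> kept with NULL
  - order 4 (Laptop): customer_id=2 -> matches Eli
  - order 5 (Desk): customer_id=5 -> matches Chris
  - order 6 (Phone): customer_id=1 -> matches Mia
All 6 rows appear; 2 have NULL customer.

SQL:
SELECT a.product, b.name AS customer
FROM orders a
LEFT JOIN customers b ON a.customer_id = b.id

Result:
product  | customer
---------+---------
Tablet   | NULL    
Notebook | Eli     
Charger  | NULL    
Laptop   | Eli     
Desk     | Chris   
Phone    | Mia     


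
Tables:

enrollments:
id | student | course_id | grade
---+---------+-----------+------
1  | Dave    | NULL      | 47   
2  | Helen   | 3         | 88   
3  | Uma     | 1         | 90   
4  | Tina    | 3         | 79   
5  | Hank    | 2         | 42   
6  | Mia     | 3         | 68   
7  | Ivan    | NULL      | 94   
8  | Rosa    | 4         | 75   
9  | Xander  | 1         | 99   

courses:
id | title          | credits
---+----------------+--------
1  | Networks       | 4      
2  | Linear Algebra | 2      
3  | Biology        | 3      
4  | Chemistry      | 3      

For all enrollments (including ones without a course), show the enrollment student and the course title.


LEFT JOIN keeps every row from enrollments (the left table); where course_id has no match in courses, the course columns become NULL. Walk through each enrollment:
  - enrollment 1 (Dave): course_id=NULL, no match -> kept with NULL
  - enrollment 2 (Helen): course_id=3 -> matches Biology
  - enrollment 3 (Uma): course_id=1 -> matches Networks
  - enrollment 4 (Tina): course_id=3 -> matches Biology
  - enrollment 5 (Hank): course_id=2 -> matches Linear Algebra
  - enrollment 6 (Mia): course_id=3 -> matches Biology
  - enrollment 7 (Ivan): course_id=NULL, no match -> kept with NULL
  - enrollment 8 (Rosa): course_id=4 -> matches Chemistry
  - enrollment 9 (Xander): course_id=1 -> matches Networks
All 9 rows appear; 2 have NULL course.

SQL:
SELECT a.student, b.title AS course
FROM enrollments a
LEFT JOIN courses b ON a.course_id = b.id

Result:
student | course        
--------+---------------
Dave    | NULL          
Helen   | Biology       
Uma     | Networks      
Tina    | Biology       
Hank    | Linear Algebra
Mia     | Biology       
Ivan    | NULL          
Rosa    | Chemistry     
Xander  | Networks      


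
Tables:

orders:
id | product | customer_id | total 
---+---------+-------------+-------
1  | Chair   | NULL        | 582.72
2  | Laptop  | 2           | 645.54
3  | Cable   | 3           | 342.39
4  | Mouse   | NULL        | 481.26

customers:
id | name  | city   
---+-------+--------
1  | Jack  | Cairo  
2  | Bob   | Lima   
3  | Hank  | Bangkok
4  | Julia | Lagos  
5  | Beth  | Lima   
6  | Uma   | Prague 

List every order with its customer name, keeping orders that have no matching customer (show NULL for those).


LEFT JOIN keeps every row from orders (the left table); where customer_id has no match in customers, the customer columns become NULL. Walk through each order:
  - order 1 (Chair): customer_id=NULL, no match -> kept with NULL
  - order 2 (Laptop): customer_id=2 -> matches Bob
  - order 3 (Cable): customer_id=3 -> matches Hank
  - order 4 (Mouse): customer_id=NULL, no match -> kept with NULL
All 4 rows appear; 2 have NULL customer.

SQL:
SELECT a.product, b.name AS customer
FROM orders a
LEFT JOIN customers b ON a.customer_id = b.id

Result:
product | customer
--------+---------
Chair   | NULL    
Laptop  | Bob     
Cable   | Hank    
Mouse   | NULL    


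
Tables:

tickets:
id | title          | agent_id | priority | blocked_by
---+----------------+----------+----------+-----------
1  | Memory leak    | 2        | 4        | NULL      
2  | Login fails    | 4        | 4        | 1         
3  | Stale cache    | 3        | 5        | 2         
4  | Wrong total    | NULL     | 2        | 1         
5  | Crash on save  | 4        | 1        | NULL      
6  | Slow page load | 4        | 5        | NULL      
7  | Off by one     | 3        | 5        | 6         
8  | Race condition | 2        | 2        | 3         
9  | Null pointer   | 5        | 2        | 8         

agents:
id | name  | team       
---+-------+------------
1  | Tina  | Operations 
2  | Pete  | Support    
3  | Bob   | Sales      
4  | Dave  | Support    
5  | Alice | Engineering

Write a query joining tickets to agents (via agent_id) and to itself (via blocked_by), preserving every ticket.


Two LEFT JOINs from the same base table tickets: one to agents via agent_id, one to tickets itself via blocked_by. Both are LEFT so every ticket is preserved.
Match against agents:
  - ticket 1 (Memory leak): agent_id=2 -> matches Pete
  - ticket 2 (Login fails): agent_id=4 -> matches Dave
  - ticket 3 (Stale cache): agent_id=3 -> matches Bob
  - ticket 4 (Wrong total): agent_id=NULL, no match -> kept with NULL
  - ticket 5 (Crash on save): agent_id=4 -> matches Dave
  - ticket 6 (Slow page load): agent_id=4 -> matches Dave
  - ticket 7 (Off by one): agent_id=3 -> matches Bob
  - ticket 8 (Race condition): agent_id=2 -> matches Pete
  - ticket 9 (Null pointer): agent_id=5 -> matches Alice
Match against tickets (self):
  - ticket 1 (Memory leak): blocked_by=NULL -> NULL
  - ticket 2 (Login fails): blocked_by=1 -> Memory leak
  - ticket 3 (Stale cache): blocked_by=2 -> Login fails
  - ticket 4 (Wrong total): blocked_by=1 -> Memory leak
  - ticket 5 (Crash on save): blocked_by=NULL -> NULL
  - ticket 6 (Slow page load): blocked_by=NULL -> NULL
  - ticket 7 (Off by one): blocked_by=6 -> Slow page load
  - ticket 8 (Race condition): blocked_by=3 -> Stale cache
  - ticket 9 (Null pointer): blocked_by=8 -> Race condition

SQL:
SELECT a.title, b.name AS agent, c.title AS blocked_by
FROM tickets a
LEFT JOIN agents b ON a.agent_id = b.id
LEFT JOIN tickets c ON a.blocked_by = c.id

Result:
title          | agent | blocked_by    
---------------+-------+---------------
Memory leak    | Pete  | NULL          
Login fails    | Dave  | Memory leak   
Stale cache    | Bob   | Login fails   
Wrong total    | NULL  | Memory leak   
Crash on save  | Dave  | NULL          
Slow page load | Dave  | NULL          
Off by one     | Bob   | Slow page load
Race condition | Pete  | Stale cache   
Null pointer   | Alice | Race condition


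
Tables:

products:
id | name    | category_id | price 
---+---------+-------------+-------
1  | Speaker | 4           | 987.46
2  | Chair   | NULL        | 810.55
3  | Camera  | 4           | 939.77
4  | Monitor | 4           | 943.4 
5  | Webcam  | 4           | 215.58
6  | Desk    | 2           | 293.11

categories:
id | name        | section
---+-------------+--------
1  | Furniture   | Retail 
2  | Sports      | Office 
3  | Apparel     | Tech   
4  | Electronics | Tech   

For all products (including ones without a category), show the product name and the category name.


LEFT JOIN keeps every row from products (the left table); where category_id has no match in categories, the category columns become NULL. Walk through each product:
  - product 1 (Speaker): category_id=4 -> matches Electronics
  - product 2 (Chair): category_id=NULL, no match -> kept with NULL
  - product 3 (Camera): category_id=4 -> matches Electronics
  - product 4 (Monitor): category_id=4 -> matches Electronics
  - product 5 (Webcam): category_id=4 -> matches Electronics
  - product 6 (Desk): category_id=2 -> matches Sports
All 6 rows appear; 1 has NULL category.

SQL:
SELECT a.name, b.name AS category
FROM products a
LEFT JOIN categories b ON a.category_id = b.id

Result:
name    | category   
--------+------------
Speaker | Electronics
Chair   | NULL       
Camera  | Electronics
Monitor | Electronics
Webcam  | Electronics
Desk    | Sports     


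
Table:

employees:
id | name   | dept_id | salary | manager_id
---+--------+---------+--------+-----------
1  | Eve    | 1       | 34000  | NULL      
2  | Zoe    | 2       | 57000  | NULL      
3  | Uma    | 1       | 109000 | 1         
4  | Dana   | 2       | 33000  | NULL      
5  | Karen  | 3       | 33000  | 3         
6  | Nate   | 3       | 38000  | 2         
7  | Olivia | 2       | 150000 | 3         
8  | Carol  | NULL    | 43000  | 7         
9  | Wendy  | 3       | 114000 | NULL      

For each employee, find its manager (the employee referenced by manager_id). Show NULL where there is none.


This is a self-join: employees is joined to a second copy of itself, matching each row's manager_id to another row's id. Use LEFT JOIN so rows with manager_id=NULL are kept.
  - employee 1 (Eve): manager_id=NULL -> NULL
  - employee 2 (Zoe): manager_id=NULL -> NULL
  - employee 3 (Uma): manager_id=1 -> Eve
  - employee 4 (Dana): manager_id=NULL -> NULL
  - employee 5 (Karen): manager_id=3 -> Uma
  - employee 6 (Nate): manager_id=2 -> Zoe
  - employee 7 (Olivia): manager_id=3 -> Uma
  - employee 8 (Carol): manager_id=7 -> Olivia
  - employee 9 (Wendy): manager_id=NULL -> NULL

SQL:
SELECT a.name AS item, b.name AS manager
FROM employees a
LEFT JOIN employees b ON a.manager_id = b.id

Result:
item   | manager
-------+--------
Eve    | NULL   
Zoe    | NULL   
Uma    | Eve    
Dana   | NULL   
Karen  | Uma    
Nate   | Zoe    
Olivia | Uma    
Carol  | Olivia 
Wendy  | NULL   


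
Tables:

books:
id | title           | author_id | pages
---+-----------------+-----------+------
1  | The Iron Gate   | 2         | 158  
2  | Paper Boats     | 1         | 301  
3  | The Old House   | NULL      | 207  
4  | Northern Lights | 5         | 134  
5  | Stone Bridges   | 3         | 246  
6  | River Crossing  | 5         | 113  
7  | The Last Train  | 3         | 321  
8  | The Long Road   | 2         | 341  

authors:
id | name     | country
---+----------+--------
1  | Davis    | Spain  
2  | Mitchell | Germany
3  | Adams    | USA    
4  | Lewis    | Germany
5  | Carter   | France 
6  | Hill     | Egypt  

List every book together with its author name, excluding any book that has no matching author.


INNER JOIN keeps only books rows whose author_id matches an id in authors. Walk through each book:
  - book 1 (The Iron Gate): author_id=2 -> matches Mitchell
  - book 2 (Paper Boats): author_id=1 -> matches Davis
  - book 3 (The Old House): author_id=NULL, no match -> dropped
  - book 4 (Northern Lights): author_id=5 -> matches Carter
  - book 5 (Stone Bridges): author_id=3 -> matches Adams
  - book 6 (River Crossing): author_id=5 -> matches Carter
  - book 7 (The Last Train): author_id=3 -> matches Adams
  - book 8 (The Long Road): author_id=2 -> matches Mitchell
So 1 of 8 rows is dropped.

SQL:
SELECT a.title, b.name AS author
FROM books a
INNER JOIN authors b ON a.author_id = b.id

Result:
title           | author  
----------------+---------
The Iron Gate   | Mitchell
Paper Boats     | Davis   
Northern Lights | Carter  
Stone Bridges   | Adams   
River Crossing  | Carter  
The Last Train  | Adams   
The Long Road   | Mitchell


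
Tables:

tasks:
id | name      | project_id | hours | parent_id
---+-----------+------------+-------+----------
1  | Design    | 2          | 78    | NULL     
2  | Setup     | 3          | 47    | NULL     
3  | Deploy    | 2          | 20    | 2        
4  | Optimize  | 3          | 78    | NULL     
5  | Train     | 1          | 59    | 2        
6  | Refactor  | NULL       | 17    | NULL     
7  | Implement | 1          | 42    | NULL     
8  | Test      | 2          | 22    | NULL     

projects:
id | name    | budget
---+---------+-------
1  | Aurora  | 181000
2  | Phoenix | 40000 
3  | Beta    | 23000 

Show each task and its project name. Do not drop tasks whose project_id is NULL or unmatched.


LEFT JOIN keeps every row from tasks (the left table); where project_id has no match in projects, the project columns become NULL. Walk through each task:
  - task 1 (Design): project_id=2 -> matches Phoenix
  - task 2 (Setup): project_id=3 -> matches Beta
  - task 3 (Deploy): project_id=2 -> matches Phoenix
  - task 4 (Optimize): project_id=3 -> matches Beta
  - task 5 (Train): project_id=1 -> matches Aurora
  - task 6 (Refactor): project_id=NULL, no match -> kept with NULL
  - task 7 (Implement): project_id=1 -> matches Aurora
  - task 8 (Test): project_id=2 -> matches Phoenix
All 8 rows appear; 1 has NULL project.

SQL:
SELECT a.name, b.name AS project
FROM tasks a
LEFT JOIN projects b ON a.project_id = b.id

Result:
name      | project
----------+--------
Design    | Phoenix
Setup     | Beta   
Deploy    | Phoenix
Optimize  | Beta   
Train     | Aurora 
Refactor  | NULL   
Implement | Aurora 
Test      | Phoenix


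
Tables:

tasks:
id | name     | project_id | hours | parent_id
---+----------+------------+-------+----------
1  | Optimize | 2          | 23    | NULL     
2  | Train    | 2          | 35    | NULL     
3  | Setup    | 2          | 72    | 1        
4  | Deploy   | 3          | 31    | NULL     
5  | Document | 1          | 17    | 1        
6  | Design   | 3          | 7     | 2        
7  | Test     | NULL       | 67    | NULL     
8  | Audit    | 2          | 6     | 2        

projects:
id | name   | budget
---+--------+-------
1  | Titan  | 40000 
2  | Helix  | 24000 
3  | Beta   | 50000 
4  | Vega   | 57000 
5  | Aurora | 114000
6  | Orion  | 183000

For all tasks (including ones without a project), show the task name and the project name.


LEFT JOIN keeps every row from tasks (the left table); where project_id has no match in projects, the project columns become NULL. Walk through each task:
  - task 1 (Optimize): project_id=2 -> matches Helix
  - task 2 (Train): project_id=2 -> matches Helix
  - task 3 (Setup): project_id=2 -> matches Helix
  - task 4 (Deploy): project_id=3 -> matches Beta
  - task 5 (Document): project_id=1 -> matches Titan
  - task 6 (Design): project_id=3 -> matches Beta
  - task 7 (Test): project_id=NULL, no match -> kept with NULL
  - task 8 (Audit): project_id=2 -> matches Helix
All 8 rows appear; 1 has NULL project.

SQL:
SELECT a.name, b.name AS project
FROM tasks a
LEFT JOIN projects b ON a.project_id = b.id

Result:
name     | project
---------+--------
Optimize | Helix  
Train    | Helix  
Setup    | Helix  
Deploy   | Beta   
Document | Titan  
Design   | Beta   
Test     | NULL   
Audit    | Helix  


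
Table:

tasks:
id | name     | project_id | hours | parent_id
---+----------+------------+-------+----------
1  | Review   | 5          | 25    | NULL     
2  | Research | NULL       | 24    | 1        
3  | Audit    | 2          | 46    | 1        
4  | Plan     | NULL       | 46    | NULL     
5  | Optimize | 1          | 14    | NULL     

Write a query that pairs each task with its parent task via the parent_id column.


This is a self-join: tasks is joined to a second copy of itself, matching each row's parent_id to another row's id. Use LEFT JOIN so rows with parent_id=NULL are kept.
  - task 1 (Review): parent_id=NULL -> NULL
  - task 2 (Research): parent_id=1 -> Review
  - task 3 (Audit): parent_id=1 -> Review
  - task 4 (Plan): parent_id=NULL -> NULL
  - task 5 (Optimize): parent_id=NULL -> NULL

SQL:
SELECT a.name AS item, b.name AS parent
FROM tasks a
LEFT JOIN tasks b ON a.parent_id = b.id

Result:
item     | parent
---------+-------
Review   | NULL  
Research | Review
Audit    | Review
Plan     | NULL  
Optimize | NULL  


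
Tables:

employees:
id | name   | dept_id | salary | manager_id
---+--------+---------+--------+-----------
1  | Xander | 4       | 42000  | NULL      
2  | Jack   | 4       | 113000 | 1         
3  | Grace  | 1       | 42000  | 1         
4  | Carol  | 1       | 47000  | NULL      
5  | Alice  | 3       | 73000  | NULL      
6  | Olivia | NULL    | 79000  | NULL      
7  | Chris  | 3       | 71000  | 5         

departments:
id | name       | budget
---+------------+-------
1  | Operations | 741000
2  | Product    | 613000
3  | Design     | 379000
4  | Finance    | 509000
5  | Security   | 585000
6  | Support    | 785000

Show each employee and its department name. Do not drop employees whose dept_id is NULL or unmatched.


LEFT JOIN keeps every row from employees (the left table); where dept_id has no match in departments, the department columns become NULL. Walk through each employee:
  - employee 1 (Xander): dept_id=4 -> matches Finance
  - employee 2 (Jack): dept_id=4 -> matches Finance
  - employee 3 (Grace): dept_id=1 -> matches Operations
  - employee 4 (Carol): dept_id=1 -> matches Operations
  - employee 5 (Alice): dept_id=3 -> matches Design
  - employee 6 (Olivia): dept_id=NULL, no match -> kept with NULL
  - employee 7 (Chris): dept_id=3 -> matches Design
All 7 rows appear; 1 has NULL department.

SQL:
SELECT a.name, b.name AS department
FROM employees a
LEFT JOIN departments b ON a.dept_id = b.id

Result:
name   | department
-------+-----------
Xander | Finance   
Jack   | Finance   
Grace  | Operations
Carol  | Operations
Alice  | Design    
Olivia | NULL      
Chris  | Design    


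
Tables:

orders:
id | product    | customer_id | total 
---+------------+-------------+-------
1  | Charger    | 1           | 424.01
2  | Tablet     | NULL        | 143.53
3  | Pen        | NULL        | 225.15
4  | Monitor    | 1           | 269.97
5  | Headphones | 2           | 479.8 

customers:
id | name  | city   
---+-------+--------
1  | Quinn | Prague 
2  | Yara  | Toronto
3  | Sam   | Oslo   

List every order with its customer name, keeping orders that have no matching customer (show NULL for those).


LEFT JOIN keeps every row from orders (the left table); where customer_id has no match in customers, the customer columns become NULL. Walk through each order:
  - order 1 (Charger): customer_id=1 -> matches Quinn
  - order 2 (Tablet): customer_id=NULL, no match -> kept with NULL
  - order 3 (Pen): customer_id=NULL, no match -> kept with NULL
  - order 4 (Monitor): customer_id=1 -> matches Quinn
  - order 5 (Headphones): customer_id=2 -> matches Yara
All 5 rows appear; 2 have NULL customer.

SQL:
SELECT a.product, b.name AS customer
FROM orders a
LEFT JOIN customers b ON a.customer_id = b.id

Result:
product    | customer
-----------+---------
Charger    | Quinn   
Tablet     | NULL    
Pen        | NULL    
Monitor    | Quinn   
Headphones | Yara    


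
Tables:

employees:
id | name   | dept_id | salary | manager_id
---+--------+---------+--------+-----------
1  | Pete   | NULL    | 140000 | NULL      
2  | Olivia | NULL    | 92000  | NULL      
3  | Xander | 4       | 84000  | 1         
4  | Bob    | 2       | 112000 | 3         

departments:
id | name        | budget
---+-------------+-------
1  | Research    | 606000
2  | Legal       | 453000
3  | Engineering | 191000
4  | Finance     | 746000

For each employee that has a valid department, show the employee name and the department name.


INNER JOIN keeps only employees rows whose dept_id matches an id in departments. Walk through each employee:
  - employee 1 (Pete): dept_id=NULL, no match -> dropped
  - employee 2 (Olivia): dept_id=NULL, no match -> dropped
  - employee 3 (Xander): dept_id=4 -> matches Finance
  - employee 4 (Bob): dept_id=2 -> matches Legal
So 2 of 4 rows are dropped.

SQL:
SELECT a.name, b.name AS department
FROM employees a
INNER JOIN departments b ON a.dept_id = b.id

Result:
name   | department
-------+-----------
Xander | Finance   
Bob    | Legal     


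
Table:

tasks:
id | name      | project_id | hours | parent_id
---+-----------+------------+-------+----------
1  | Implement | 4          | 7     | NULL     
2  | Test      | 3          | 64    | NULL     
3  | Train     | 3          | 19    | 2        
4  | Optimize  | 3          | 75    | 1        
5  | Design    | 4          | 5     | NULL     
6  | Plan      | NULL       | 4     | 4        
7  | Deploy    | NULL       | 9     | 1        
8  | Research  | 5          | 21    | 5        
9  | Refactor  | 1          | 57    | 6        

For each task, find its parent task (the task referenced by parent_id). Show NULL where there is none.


This is a self-join: tasks is joined to a second copy of itself, matching each row's parent_id to another row's id. Use LEFT JOIN so rows with parent_id=NULL are kept.
  - task 1 (Implement): parent_id=NULL -> NULL
  - task 2 (Test): parent_id=NULL -> NULL
  - task 3 (Train): parent_id=2 -> Test
  - task 4 (Optimize): parent_id=1 -> Implement
  - task 5 (Design): parent_id=NULL -> NULL
  - task 6 (Plan): parent_id=4 -> Optimize
  - task 7 (Deploy): parent_id=1 -> Implement
  - task 8 (Research): parent_id=5 -> Design
  - task 9 (Refactor): parent_id=6 -> Plan

SQL:
SELECT a.name AS item, b.name AS parent
FROM tasks a
LEFT JOIN tasks b ON a.parent_id = b.id

Result:
item      | parent   
----------+----------
Implement | NULL     
Test      | NULL     
Train     | Test     
Optimize  | Implement
Design    | NULL     
Plan      | Optimize 
Deploy    | Implement
Research  | Design   
Refactor  | Plan     


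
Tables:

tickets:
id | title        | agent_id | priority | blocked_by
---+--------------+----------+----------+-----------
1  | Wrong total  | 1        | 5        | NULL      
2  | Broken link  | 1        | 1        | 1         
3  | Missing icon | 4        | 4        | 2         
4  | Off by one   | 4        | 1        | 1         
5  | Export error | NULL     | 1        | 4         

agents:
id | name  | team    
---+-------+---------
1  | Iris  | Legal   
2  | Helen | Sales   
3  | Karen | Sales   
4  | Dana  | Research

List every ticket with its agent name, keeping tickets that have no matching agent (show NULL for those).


LEFT JOIN keeps every row from tickets (the left table); where agent_id has no match in agents, the agent columns become NULL. Walk through each ticket:
  - ticket 1 (Wrong total): agent_id=1 -> matches Iris
  - ticket 2 (Broken link): agent_id=1 -> matches Iris
  - ticket 3 (Missing icon): agent_id=4 -> matches Dana
  - ticket 4 (Off by one): agent_id=4 -> matches Dana
  - ticket 5 (Export error): agent_id=NULL, no match -> kept with NULL
All 5 rows appear; 1 has NULL agent.

SQL:
SELECT a.title, b.name AS agent
FROM tickets a
LEFT JOIN agents b ON a.agent_id = b.id

Result:
title        | agent
-------------+------
Wrong total  | Iris 
Broken link  | Iris 
Missing icon | Dana 
Off by one   | Dana 
Export error | NULL 


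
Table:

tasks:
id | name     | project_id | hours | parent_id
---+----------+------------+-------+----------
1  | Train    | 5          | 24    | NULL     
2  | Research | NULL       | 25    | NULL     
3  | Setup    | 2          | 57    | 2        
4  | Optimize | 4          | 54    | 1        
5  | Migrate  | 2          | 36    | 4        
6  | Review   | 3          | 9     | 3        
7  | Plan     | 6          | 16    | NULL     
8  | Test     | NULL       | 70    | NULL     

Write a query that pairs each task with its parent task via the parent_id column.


This is a self-join: tasks is joined to a second copy of itself, matching each row's parent_id to another row's id. Use LEFT JOIN so rows with parent_id=NULL are kept.
  - task 1 (Train): parent_id=NULL -> NULL
  - task 2 (Research): parent_id=NULL -> NULL
  - task 3 (Setup): parent_id=2 -> Research
  - task 4 (Optimize): parent_id=1 -> Train
  - task 5 (Migrate): parent_id=4 -> Optimize
  - task 6 (Review): parent_id=3 -> Setup
  - task 7 (Plan): parent_id=NULL -> NULL
  - task 8 (Test): parent_id=NULL -> NULL

SQL:
SELECT a.name AS item, b.name AS parent
FROM tasks a
LEFT JOIN tasks b ON a.parent_id = b.id

Result:
item     | parent  
---------+---------
Train    | NULL    
Research | NULL    
Setup    | Research
Optimize | Train   
Migrate  | Optimize
Review   | Setup   
Plan     | NULL    
Test     | NULL    


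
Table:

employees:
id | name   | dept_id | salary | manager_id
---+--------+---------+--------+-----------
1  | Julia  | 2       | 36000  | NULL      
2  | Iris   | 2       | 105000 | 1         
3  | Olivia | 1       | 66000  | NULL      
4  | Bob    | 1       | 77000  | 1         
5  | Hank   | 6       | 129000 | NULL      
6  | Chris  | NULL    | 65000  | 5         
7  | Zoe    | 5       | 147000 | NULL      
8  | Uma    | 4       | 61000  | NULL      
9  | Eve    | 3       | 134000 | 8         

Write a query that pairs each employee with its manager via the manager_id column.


This is a self-join: employees is joined to a second copy of itself, matching each row's manager_id to another row's id. Use LEFT JOIN so rows with manager_id=NULL are kept.
  - employee 1 (Julia): manager_id=NULL -> NULL
  - employee 2 (Iris): manager_id=1 -> Julia
  - employee 3 (Olivia): manager_id=NULL -> NULL
  - employee 4 (Bob): manager_id=1 -> Julia
  - employee 5 (Hank): manager_id=NULL -> NULL
  - employee 6 (Chris): manager_id=5 -> Hank
  - employee 7 (Zoe): manager_id=NULL -> NULL
  - employee 8 (Uma): manager_id=NULL -> NULL
  - employee 9 (Eve): manager_id=8 -> Uma

SQL:
SELECT a.name AS item, b.name AS manager
FROM employees a
LEFT JOIN employees b ON a.manager_id = b.id

Result:
item   | manager
-------+--------
Julia  | NULL   
Iris   | Julia  
Olivia | NULL   
Bob    | Julia  
Hank   | NULL   
Chris  | Hank   
Zoe    | NULL   
Uma    | NULL   
Eve    | Uma    


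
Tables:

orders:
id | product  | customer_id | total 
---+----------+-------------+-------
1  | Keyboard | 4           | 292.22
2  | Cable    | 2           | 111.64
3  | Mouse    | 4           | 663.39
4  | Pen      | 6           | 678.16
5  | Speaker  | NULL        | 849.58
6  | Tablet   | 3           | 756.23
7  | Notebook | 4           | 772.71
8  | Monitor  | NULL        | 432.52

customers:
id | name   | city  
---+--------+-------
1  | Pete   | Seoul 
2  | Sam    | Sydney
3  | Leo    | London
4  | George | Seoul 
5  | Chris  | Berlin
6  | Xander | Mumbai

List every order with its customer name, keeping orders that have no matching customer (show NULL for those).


LEFT JOIN keeps every row from orders (the left table); where customer_id has no match in customers, the customer columns become NULL. Walk through each order:
  - order 1 (Keyboard): customer_id=4 -> matches George
  - order 2 (Cable): customer_id=2 -> matches Sam
  - order 3 (Mouse): customer_id=4 -> matches George
  - order 4 (Pen): customer_id=6 -> matches Xander
  - order 5 (Speaker): customer_id=NULL, no match -> kept with NULL
  - order 6 (Tablet): customer_id=3 -> matches Leo
  - order 7 (Notebook): customer_id=4 -> matches George
  - order 8 (Monitor): customer_id=NULL, no match -> kept with NULL
All 8 rows appear; 2 have NULL customer.

SQL:
SELECT a.product, b.name AS customer
FROM orders a
LEFT JOIN customers b ON a.customer_id = b.id

Result:
product  | customer
---------+---------
Keyboard | George  
Cable    | Sam     
Mouse    | George  
Pen      | Xander  
Speaker  | NULL    
Tablet   | Leo     
Notebook | George  
Monitor  | NULL    


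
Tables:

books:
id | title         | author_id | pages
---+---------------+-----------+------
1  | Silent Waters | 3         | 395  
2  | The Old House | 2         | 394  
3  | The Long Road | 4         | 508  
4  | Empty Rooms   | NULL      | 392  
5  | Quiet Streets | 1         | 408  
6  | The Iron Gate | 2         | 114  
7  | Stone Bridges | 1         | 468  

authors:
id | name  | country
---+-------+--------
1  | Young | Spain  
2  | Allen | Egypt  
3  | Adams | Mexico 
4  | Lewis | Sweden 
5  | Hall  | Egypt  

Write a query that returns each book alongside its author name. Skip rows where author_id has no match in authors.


INNER JOIN keeps only books rows whose author_id matches an id in authors. Walk through each book:
  - book 1 (Silent Waters): author_id=3 -> matches Adams
  - book 2 (The Old House): author_id=2 -> matches Allen
  - book 3 (The Long Road): author_id=4 -> matches Lewis
  - book 4 (Empty Rooms): author_id=NULL, no match -> dropped
  - book 5 (Quiet Streets): author_id=1 -> matches Young
  - book 6 (The Iron Gate): author_id=2 -> matches Allen
  - book 7 (Stone Bridges): author_id=1 -> matches Young
So 1 of 7 rows is dropped.

SQL:
SELECT a.title, b.name AS author
FROM books a
INNER JOIN authors b ON a.author_id = b.id

Result:
title         | author
--------------+-------
Silent Waters | Adams 
The Old House | Allen 
The Long Road | Lewis 
Quiet Streets | Young 
The Iron Gate | Allen 
Stone Bridges | Young 


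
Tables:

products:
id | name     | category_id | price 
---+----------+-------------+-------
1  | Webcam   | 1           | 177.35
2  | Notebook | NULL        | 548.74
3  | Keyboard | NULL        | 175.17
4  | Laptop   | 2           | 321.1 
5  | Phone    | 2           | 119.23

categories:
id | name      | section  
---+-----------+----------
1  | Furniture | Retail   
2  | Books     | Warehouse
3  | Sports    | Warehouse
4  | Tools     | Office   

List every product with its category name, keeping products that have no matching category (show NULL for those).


LEFT JOIN keeps every row from products (the left table); where category_id has no match in categories, the category columns become NULL. Walk through each product:
  - product 1 (Webcam): category_id=1 -> matches Furniture
  - product 2 (Notebook): category_id=NULL, no match -> kept with NULL
  - product 3 (Keyboard): category_id=NULL, no match -> kept with NULL
  - product 4 (Laptop): category_id=2 -> matches Books
  - product 5 (Phone): category_id=2 -> matches Books
All 5 rows appear; 2 have NULL category.

SQL:
SELECT a.name, b.name AS category
FROM products a
LEFT JOIN categories b ON a.category_id = b.id

Result:
name     | category 
---------+----------
Webcam   | Furniture
Notebook | NULL     
Keyboard | NULL     
Laptop   | Books    
Phone    | Books    


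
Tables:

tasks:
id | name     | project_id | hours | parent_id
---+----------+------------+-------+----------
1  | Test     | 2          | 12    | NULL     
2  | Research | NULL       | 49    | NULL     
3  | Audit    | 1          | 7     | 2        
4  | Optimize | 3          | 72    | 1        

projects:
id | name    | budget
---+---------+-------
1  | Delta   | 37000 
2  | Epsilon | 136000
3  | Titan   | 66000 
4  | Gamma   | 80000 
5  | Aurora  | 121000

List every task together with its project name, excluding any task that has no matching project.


INNER JOIN keeps only tasks rows whose project_id matches an id in projects. Walk through each task:
  - task 1 (Test): project_id=2 -> matches Epsilon
  - task 2 (Research): project_id=NULL, no match -> dropped
  - task 3 (Audit): project_id=1 -> matches Delta
  - task 4 (Optimize): project_id=3 -> matches Titan
So 1 of 4 rows is dropped.

SQL:
SELECT a.name, b.name AS project
FROM tasks a
INNER JOIN projects b ON a.project_id = b.id

Result:
name     | project
---------+--------
Test     | Epsilon
Audit    | Delta  
Optimize | Titan  


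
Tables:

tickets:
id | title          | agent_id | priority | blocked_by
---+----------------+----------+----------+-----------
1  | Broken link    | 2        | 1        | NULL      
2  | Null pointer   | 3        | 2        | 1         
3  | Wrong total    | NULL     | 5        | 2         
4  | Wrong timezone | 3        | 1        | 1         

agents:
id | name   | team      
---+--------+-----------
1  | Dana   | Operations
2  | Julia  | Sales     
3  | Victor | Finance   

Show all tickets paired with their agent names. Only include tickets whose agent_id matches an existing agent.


INNER JOIN keeps only tickets rows whose agent_id matches an id in agents. Walk through each ticket:
  - ticket 1 (Broken link): agent_id=2 -> matches Julia
  - ticket 2 (Null pointer): agent_id=3 -> matches Victor
  - ticket 3 (Wrong total): agent_id=NULL, no match -> dropped
  - ticket 4 (Wrong timezone): agent_id=3 -> matches Victor
So 1 of 4 rows is dropped.

SQL:
SELECT a.title, b.name AS agent
FROM tickets a
INNER JOIN agents b ON a.agent_id = b.id

Result:
title          | agent 
---------------+-------
Broken link    | Julia 
Null pointer   | Victor
Wrong timezone | Victor


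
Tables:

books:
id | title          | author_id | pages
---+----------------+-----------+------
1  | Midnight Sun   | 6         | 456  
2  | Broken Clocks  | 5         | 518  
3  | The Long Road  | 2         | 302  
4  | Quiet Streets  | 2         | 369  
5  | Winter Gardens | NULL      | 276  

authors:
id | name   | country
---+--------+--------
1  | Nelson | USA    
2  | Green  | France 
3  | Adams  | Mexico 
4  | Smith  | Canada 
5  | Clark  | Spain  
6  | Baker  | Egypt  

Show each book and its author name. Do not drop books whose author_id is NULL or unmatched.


LEFT JOIN keeps every row from books (the left table); where author_id has no match in authors, the author columns become NULL. Walk through each book:
  - book 1 (Midnight Sun): author_id=6 -> matches Baker
  - book 2 (Broken Clocks): author_id=5 -> matches Clark
  - book 3 (The Long Road): author_id=2 -> matches Green
  - book 4 (Quiet Streets): author_id=2 -> matches Green
  - book 5 (Winter Gardens): author_id=NULL, no match -> kept with NULL
All 5 rows appear; 1 has NULL author.

SQL:
SELECT a.title, b.name AS author
FROM books a
LEFT JOIN authors b ON a.author_id = b.id

Result:
title          | author
---------------+-------
Midnight Sun   | Baker 
Broken Clocks  | Clark 
The Long Road  | Green 
Quiet Streets  | Green 
Winter Gardens | NULL  


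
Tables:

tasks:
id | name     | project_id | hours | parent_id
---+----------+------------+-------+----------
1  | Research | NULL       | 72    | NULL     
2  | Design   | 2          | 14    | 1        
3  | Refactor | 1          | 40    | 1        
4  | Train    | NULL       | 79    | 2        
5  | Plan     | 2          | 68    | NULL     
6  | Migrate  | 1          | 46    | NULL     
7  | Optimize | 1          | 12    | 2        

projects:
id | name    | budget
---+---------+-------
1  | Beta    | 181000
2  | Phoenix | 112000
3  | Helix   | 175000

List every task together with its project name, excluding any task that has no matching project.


INNER JOIN keeps only tasks rows whose project_id matches an id in projects. Walk through each task:
  - task 1 (Research): project_id=NULL, no match -> dropped
  - task 2 (Design): project_id=2 -> matches Phoenix
  - task 3 (Refactor): project_id=1 -> matches Beta
  - task 4 (Train): project_id=NULL, no match -> dropped
  - task 5 (Plan): project_id=2 -> matches Phoenix
  - task 6 (Migrate): project_id=1 -> matches Beta
  - task 7 (Optimize): project_id=1 -> matches Beta
So 2 of 7 rows are dropped.

SQL:
SELECT a.name, b.name AS project
FROM tasks a
INNER JOIN projects b ON a.project_id = b.id

Result:
name     | project
---------+--------
Design   | Phoenix
Refactor | Beta   
Plan     | Phoenix
Migrate  | Beta   
Optimize | Beta   


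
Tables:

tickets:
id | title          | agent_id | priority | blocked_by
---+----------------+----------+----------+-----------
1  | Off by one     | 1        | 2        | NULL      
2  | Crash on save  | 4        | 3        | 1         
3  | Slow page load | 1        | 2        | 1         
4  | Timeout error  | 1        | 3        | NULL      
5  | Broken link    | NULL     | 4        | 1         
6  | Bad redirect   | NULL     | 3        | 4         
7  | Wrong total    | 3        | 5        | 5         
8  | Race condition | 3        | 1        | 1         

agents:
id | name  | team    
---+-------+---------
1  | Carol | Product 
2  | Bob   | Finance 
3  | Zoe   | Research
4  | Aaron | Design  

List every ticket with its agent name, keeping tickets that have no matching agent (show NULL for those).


LEFT JOIN keeps every row from tickets (the left table); where agent_id has no match in agents, the agent columns become NULL. Walk through each ticket:
  - ticket 1 (Off by one): agent_id=1 -> matches Carol
  - ticket 2 (Crash on save): agent_id=4 -> matches Aaron
  - ticket 3 (Slow page load): agent_id=1 -> matches Carol
  - ticket 4 (Timeout error): agent_id=1 -> matches Carol
  - ticket 5 (Broken link): agent_id=NULL, no match -> kept with NULL
  - ticket 6 (Bad redirect): agent_id=NULL, no match -> kept with NULL
  - ticket 7 (Wrong total): agent_id=3 -> matches Zoe
  - ticket 8 (Race condition): agent_id=3 -> matches Zoe
All 8 rows appear; 2 have NULL agent.

SQL:
SELECT a.title, b.name AS agent
FROM tickets a
LEFT JOIN agents b ON a.agent_id = b.id

Result:
title          | agent
---------------+------
Off by one     | Carol
Crash on save  | Aaron
Slow page load | Carol
Timeout error  | Carol
Broken link    | NULL 
Bad redirect   | NULL 
Wrong total    | Zoe  
Race condition | Zoe  


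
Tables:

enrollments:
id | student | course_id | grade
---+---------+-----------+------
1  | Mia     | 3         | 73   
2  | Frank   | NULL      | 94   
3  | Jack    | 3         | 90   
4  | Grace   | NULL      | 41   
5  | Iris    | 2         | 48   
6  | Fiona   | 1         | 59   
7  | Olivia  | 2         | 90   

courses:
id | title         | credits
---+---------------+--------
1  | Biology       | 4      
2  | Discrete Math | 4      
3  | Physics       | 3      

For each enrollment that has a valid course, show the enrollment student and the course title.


INNER JOIN keeps only enrollments rows whose course_id matches an id in courses. Walk through each enrollment:
  - enrollment 1 (Mia): course_id=3 -> matches Physics
  - enrollment 2 (Frank): course_id=NULL, no match -> dropped
  - enrollment 3 (Jack): course_id=3 -> matches Physics
  - enrollment 4 (Grace): course_id=NULL, no match -> dropped
  - enrollment 5 (Iris): course_id=2 -> matches Discrete Math
  - enrollment 6 (Fiona): course_id=1 -> matches Biology
  - enrollment 7 (Olivia): course_id=2 -> matches Discrete Math
So 2 of 7 rows are dropped.

SQL:
SELECT a.student, b.title AS course
FROM enrollments a
INNER JOIN courses b ON a.course_id = b.id

Result:
student | course       
--------+--------------
Mia     | Physics      
Jack    | Physics      
Iris    | Discrete Math
Fiona   | Biology      
Olivia  | Discrete Math


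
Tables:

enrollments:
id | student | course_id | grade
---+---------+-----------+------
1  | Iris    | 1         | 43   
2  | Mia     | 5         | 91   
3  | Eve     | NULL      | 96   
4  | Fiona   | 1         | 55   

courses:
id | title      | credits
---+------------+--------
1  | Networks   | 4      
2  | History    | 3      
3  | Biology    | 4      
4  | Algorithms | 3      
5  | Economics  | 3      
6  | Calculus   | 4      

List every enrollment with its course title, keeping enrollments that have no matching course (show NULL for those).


LEFT JOIN keeps every row from enrollments (the left table); where course_id has no match in courses, the course columns become NULL. Walk through each enrollment:
  - enrollment 1 (Iris): course_id=1 -> matches Networks
  - enrollment 2 (Mia): course_id=5 -> matches Economics
  - enrollment 3 (Eve): course_id=NULL, no match -> kept with NULL
  - enrollment 4 (Fiona): course_id=1 -> matches Networks
All 4 rows appear; 1 has NULL course.

SQL:
SELECT a.student, b.title AS course
FROM enrollments a
LEFT JOIN courses b ON a.course_id = b.id

Result:
student | course   
--------+----------
Iris    | Networks 
Mia     | Economics
Eve     | NULL     
Fiona   | Networks 
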